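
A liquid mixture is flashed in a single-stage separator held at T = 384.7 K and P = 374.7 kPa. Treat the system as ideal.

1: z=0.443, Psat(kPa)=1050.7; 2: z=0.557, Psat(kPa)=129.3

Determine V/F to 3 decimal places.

Raoult's law: Kᵢ = Pᵢˢᵃᵗ/P = Pᵢˢᵃᵗ/374.7.
  K_1 = 1050.7/374.7 = 2.80411, K_2 = 129.3/374.7 = 0.34508
Material balance + equilibrium reduce to Σ zᵢ(Kᵢ−1)/(1+V/F(Kᵢ−1)) = 0.
Check two-phase: ΣzᵢKᵢ = 1.434 > 1 and Σzᵢ/Kᵢ = 1.772 > 1, so g(0) = 0.434 > 0 and g(1) = -0.772 < 0.
Iterate (Newton) starting at V/F = 0.31:
  V/F = 0.310: g = 0.0548, g' = -0.969 → V/F = 0.367
  V/F = 0.367: g = 0.0010, g' = -0.936 → V/F = 0.368
Converged at V/F = 0.368.

V/F = 0.368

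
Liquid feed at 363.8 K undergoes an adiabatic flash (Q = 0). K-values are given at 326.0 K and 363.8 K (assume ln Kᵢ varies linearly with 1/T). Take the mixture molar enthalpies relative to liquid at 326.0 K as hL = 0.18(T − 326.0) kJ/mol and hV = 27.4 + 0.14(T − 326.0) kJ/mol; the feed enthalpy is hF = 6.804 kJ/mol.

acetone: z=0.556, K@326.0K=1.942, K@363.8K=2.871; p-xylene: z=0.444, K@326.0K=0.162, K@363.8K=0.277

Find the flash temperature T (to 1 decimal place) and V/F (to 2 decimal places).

T = 329.0 K, V/F = 0.23

Adiabatic flash: solve Rachford–Rice at each trial T, then check hF = ψ·hV(T) + (1−ψ)·hL(T).
  T = 326.0 K: K = (1.942, 0.162), RR gives ψ = 0.192, H_out = 5.265 kJ/mol
  T = 363.8 K: K = (2.871, 0.277), RR gives ψ = 0.532, H_out = 20.569 kJ/mol
  T = 344.9 K: K = (2.387, 0.215), RR gives ψ = 0.388, H_out = 13.742 kJ/mol
  T = 335.4 K: K = (2.158, 0.187), RR gives ψ = 0.301, H_out = 9.817 kJ/mol
  T = 330.7 K: K = (2.049, 0.174), RR gives ψ = 0.250, H_out = 7.649 kJ/mol
  T = 328.4 K: K = (1.996, 0.168), RR gives ψ = 0.223, H_out = 6.514 kJ/mol
Linear interpolation between T = 328.4 (H_out = 6.514) and T = 330.7 (H_out = 7.649) on hF = 6.804 gives T ≈ 329.0 K, at which ψ = 0.23.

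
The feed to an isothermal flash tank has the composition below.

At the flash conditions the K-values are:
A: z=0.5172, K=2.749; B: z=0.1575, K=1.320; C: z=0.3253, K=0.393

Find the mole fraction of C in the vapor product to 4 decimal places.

y_C = 0.2622

Newton–Raphson from β = 0.5:
  β = 0.5000: g = 0.24252, g' = -0.7093 → β = 0.8419
  β = 0.8419: g = 0.00173, g' = -0.7701 → β = 0.8442
Converged at β = 0.8442.
Compositions from xᵢ = zᵢ/(1+β(Kᵢ−1)), yᵢ = Kᵢxᵢ:
  A: x = 0.2088, y = 0.5741
  B: x = 0.1240, y = 0.1637
  C: x = 0.6671, y = 0.2622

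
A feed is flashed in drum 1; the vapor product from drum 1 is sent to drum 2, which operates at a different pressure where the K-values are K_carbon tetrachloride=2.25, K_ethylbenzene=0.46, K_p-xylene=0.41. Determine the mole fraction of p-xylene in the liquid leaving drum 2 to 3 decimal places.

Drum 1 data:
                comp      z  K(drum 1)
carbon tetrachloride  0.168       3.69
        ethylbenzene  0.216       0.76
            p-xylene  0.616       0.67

Drum 1:
Material balance + equilibrium reduce to Σ zᵢ(Kᵢ−1)/(1+ψ₁(Kᵢ−1)) = 0.
Check two-phase: ΣzᵢKᵢ = 1.197 > 1 and Σzᵢ/Kᵢ = 1.249 > 1, so g(0) = 0.197 > 0 and g(1) = -0.249 < 0.
Newton iteration, ψ₁⁰ = 0.32:
  ψ₁ = 0.320: g = -0.0406, g' = -0.450 → ψ₁ = 0.230
  ψ₁ = 0.230: g = 0.0045, g' = -0.557 → ψ₁ = 0.238
Converged at ψ₁ = 0.238.
Drum-1 compositions:
  carbon tetrachloride: x = 0.102, y = 0.378
  ethylbenzene: x = 0.229, y = 0.174
  p-xylene: x = 0.668, y = 0.448
Drum-2 feed = drum-1 vapor: z₂ = (0.3780, 0.1741, 0.4479).
Drum 2:
Rachford–Rice: g(ψ₂) = Σ zᵢ(Kᵢ−1)/(1+ψ₂(Kᵢ−1)) = 0.
Feasibility: ΣzᵢKᵢ = 1.114, Σzᵢ/Kᵢ = 1.639 — both > 1, two phases present.
Newton–Raphson from ψ₂ = 0.5:
  ψ₂ = 0.500: g = -0.2128, g' = -0.633 → ψ₂ = 0.164
  ψ₂ = 0.164: g = -0.0033, g' = -0.659 → ψ₂ = 0.159
Converged at ψ₂ = 0.159.
  carbon tetrachloride: x = 0.315, y = 0.710
  ethylbenzene: x = 0.190, y = 0.088
  p-xylene: x = 0.494, y = 0.203

x_p-xylene (drum 2) = 0.494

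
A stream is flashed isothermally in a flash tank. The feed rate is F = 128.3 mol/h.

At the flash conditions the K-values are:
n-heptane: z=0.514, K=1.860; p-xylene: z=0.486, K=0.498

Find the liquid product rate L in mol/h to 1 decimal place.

L = 69.4 mol/h

Material balance + equilibrium reduce to Σ zᵢ(Kᵢ−1)/(1+ψ(Kᵢ−1)) = 0.
Feasibility: ΣzᵢKᵢ = 1.198, Σzᵢ/Kᵢ = 1.252 — both > 1, two phases present.
Newton–Raphson from ψ = 0.46:
  ψ = 0.460: g = -0.0005, g' = -0.402 → ψ = 0.459
Converged at ψ = 0.459.
Then V = ψ·F = 0.4588·128.3 = 58.9 mol/h and L = F − V = 69.4 mol/h.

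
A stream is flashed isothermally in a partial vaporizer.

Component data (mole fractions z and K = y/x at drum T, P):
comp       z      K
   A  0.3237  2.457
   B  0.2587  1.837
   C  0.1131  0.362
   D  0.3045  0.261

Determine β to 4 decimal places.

β = 0.4547

Material balance + equilibrium reduce to Σ zᵢ(Kᵢ−1)/(1+β(Kᵢ−1)) = 0.
g(0) = ΣzᵢKᵢ − 1 = 0.3910 and g(1) = 1 − Σzᵢ/Kᵢ = -0.7517, so a root lies in (0, 1).
Newton iteration, β⁰ = 0.44:
  β = 0.4400: g = 0.01187, g' = -0.8061 → β = 0.4547
Converged at β = 0.4547.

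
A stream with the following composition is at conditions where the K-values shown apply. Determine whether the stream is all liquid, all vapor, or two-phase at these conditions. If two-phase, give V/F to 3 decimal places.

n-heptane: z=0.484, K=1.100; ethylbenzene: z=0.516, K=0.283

ΣzᵢKᵢ = 0.678; Σzᵢ/Kᵢ = 2.263.
Since ΣzᵢKᵢ < 1 the mixture is below its bubble point — single liquid phase.

all liquid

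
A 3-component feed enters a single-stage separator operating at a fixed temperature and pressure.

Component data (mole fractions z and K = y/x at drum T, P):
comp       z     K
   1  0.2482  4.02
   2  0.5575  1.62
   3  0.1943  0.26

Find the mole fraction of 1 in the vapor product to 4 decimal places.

Newton–Raphson from V/F = 0.5:
  V/F = 0.5000: g = 0.33426, g' = -0.7523 → V/F = 0.9443
  V/F = 0.9443: g = -0.06478, g' = -1.4107 → V/F = 0.8984
  V/F = 0.8984: g = -0.00513, g' = -1.1997 → V/F = 0.8941
Converged at V/F = 0.8941.
Compositions from xᵢ = zᵢ/(1+V/F(Kᵢ−1)), yᵢ = Kᵢxᵢ:
  1: x = 0.0671, y = 0.2696
  2: x = 0.3587, y = 0.5810
  3: x = 0.5743, y = 0.1493

y_1 = 0.2696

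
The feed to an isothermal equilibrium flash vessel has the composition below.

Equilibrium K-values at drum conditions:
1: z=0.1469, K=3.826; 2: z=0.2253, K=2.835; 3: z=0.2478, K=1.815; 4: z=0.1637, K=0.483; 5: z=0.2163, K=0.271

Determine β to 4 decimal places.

β = 0.6939

Material balance + equilibrium reduce to Σ zᵢ(Kᵢ−1)/(1+β(Kᵢ−1)) = 0.
Check two-phase: ΣzᵢKᵢ = 1.7882 > 1 and Σzᵢ/Kᵢ = 1.3915 > 1, so g(0) = 0.7882 > 0 and g(1) = -0.3915 < 0.
Newton iteration, β⁰ = 0.5:
  β = 0.5000: g = 0.16887, g' = -0.8551 → β = 0.6975
  β = 0.6975: g = -0.00334, g' = -0.9286 → β = 0.6939
Converged at β = 0.6939.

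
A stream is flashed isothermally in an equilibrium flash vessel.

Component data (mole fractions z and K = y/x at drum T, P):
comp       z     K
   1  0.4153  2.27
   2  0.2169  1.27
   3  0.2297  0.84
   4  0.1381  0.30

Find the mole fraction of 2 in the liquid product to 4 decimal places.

x_2 = 0.1751

Material balance + equilibrium reduce to Σ zᵢ(Kᵢ−1)/(1+β(Kᵢ−1)) = 0.
Feasibility: ΣzᵢKᵢ = 1.4526, Σzᵢ/Kᵢ = 1.0875 — both > 1, two phases present.
Newton–Raphson from β = 0.6:
  β = 0.6000: g = 0.14241, g' = -0.4358 → β = 0.9268
  β = 0.9268: g = -0.02924, g' = -0.7080 → β = 0.8855
  β = 0.8855: g = -0.00158, g' = -0.6349 → β = 0.8830
Converged at β = 0.8830.
Compositions from xᵢ = zᵢ/(1+β(Kᵢ−1)), yᵢ = Kᵢxᵢ:
  1: x = 0.1958, y = 0.4444
  2: x = 0.1751, y = 0.2224
  3: x = 0.2675, y = 0.2247
  4: x = 0.3616, y = 0.1085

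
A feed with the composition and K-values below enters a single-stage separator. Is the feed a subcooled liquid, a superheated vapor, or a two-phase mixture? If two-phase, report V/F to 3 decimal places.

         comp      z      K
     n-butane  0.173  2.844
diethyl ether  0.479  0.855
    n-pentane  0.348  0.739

two-phase, V/F = 0.437

ΣzᵢKᵢ = 1.159; Σzᵢ/Kᵢ = 1.092.
Both exceed 1, so a two-phase solution exists.
Newton iteration, ψ⁰ = 0.69:
  ψ = 0.690: g = -0.0476, g' = -0.162 → ψ = 0.396
  ψ = 0.396: g = 0.0095, g' = -0.237 → ψ = 0.436
  ψ = 0.436: g = 0.0003, g' = -0.223 → ψ = 0.437
Converged at ψ = 0.437.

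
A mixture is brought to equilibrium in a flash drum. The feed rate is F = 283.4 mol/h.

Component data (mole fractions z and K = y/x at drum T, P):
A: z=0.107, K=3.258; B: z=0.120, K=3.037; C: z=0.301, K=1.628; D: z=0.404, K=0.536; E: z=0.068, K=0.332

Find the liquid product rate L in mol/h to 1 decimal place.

L = 105.5 mol/h

Let ψ = V/F and solve Σ zᵢ(Kᵢ−1)/(1+ψ(Kᵢ−1)) = 0.
Check two-phase: ΣzᵢKᵢ = 1.442 > 1 and Σzᵢ/Kᵢ = 1.216 > 1, so g(0) = 0.442 > 0 and g(1) = -0.216 < 0.
Newton–Raphson from ψ = 0.67:
  ψ = 0.670: g = -0.0217, g' = -0.517 → ψ = 0.628
Converged at ψ = 0.628.
Then V = ψ·F = 0.6279·283.4 = 177.9 mol/h and L = F − V = 105.5 mol/h.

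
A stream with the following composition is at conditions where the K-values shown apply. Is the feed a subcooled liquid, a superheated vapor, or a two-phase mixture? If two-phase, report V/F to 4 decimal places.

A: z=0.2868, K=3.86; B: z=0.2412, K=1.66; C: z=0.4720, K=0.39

ΣzᵢKᵢ = 1.6915; Σzᵢ/Kᵢ = 1.4299.
Both exceed 1, so a two-phase solution exists.
Let ψ = V/F and solve Σ zᵢ(Kᵢ−1)/(1+ψ(Kᵢ−1)) = 0.
Iterate (Newton) starting at ψ = 0.5:
  ψ = 0.5000: g = 0.04297, g' = -0.8203 → ψ = 0.5524
  ψ = 0.5524: g = 0.00037, g' = -0.8084 → ψ = 0.5528
Converged at ψ = 0.5528.

two-phase, V/F = 0.5528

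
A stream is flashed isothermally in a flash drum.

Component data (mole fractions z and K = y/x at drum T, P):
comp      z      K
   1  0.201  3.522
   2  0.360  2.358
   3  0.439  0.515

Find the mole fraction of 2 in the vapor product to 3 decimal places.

y_2 = 0.383

Newton iteration, ψ⁰ = 0.62:
  ψ = 0.620: g = 0.1587, g' = -0.601 → ψ = 0.884
  ψ = 0.884: g = 0.0065, g' = -0.576 → ψ = 0.895
Converged at ψ = 0.895.
Compositions from xᵢ = zᵢ/(1+ψ(Kᵢ−1)), yᵢ = Kᵢxᵢ:
  1: x = 0.062, y = 0.217
  2: x = 0.162, y = 0.383
  3: x = 0.776, y = 0.400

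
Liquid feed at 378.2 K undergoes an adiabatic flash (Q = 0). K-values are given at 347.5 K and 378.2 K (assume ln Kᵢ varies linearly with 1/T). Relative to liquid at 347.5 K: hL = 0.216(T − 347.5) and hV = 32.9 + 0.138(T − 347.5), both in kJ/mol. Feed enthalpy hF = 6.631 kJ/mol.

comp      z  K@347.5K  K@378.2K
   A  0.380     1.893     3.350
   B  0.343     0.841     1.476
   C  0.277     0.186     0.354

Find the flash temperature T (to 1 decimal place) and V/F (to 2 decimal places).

T = 349.3 K, V/F = 0.19

Adiabatic flash: solve Rachford–Rice at each trial T, then check hF = ψ·hV(T) + (1−ψ)·hL(T).
  T = 347.5 K: K = (1.893, 0.841, 0.186), RR gives ψ = 0.122, H_out = 4.017 kJ/mol
  T = 378.2 K: K = (3.350, 1.476, 0.354), RR gives ψ = 0.870, H_out = 33.178 kJ/mol
  T = 362.9 K: K = (2.551, 1.129, 0.260), RR gives ψ = 0.570, H_out = 21.382 kJ/mol
  T = 355.2 K: K = (2.205, 0.977, 0.221), RR gives ψ = 0.379, H_out = 13.915 kJ/mol
  T = 351.4 K: K = (2.047, 0.908, 0.203), RR gives ψ = 0.264, H_out = 9.436 kJ/mol
  T = 349.4 K: K = (1.967, 0.873, 0.194), RR gives ψ = 0.194, H_out = 6.779 kJ/mol
Linear interpolation between T = 347.5 (H_out = 4.017) and T = 349.4 (H_out = 6.779) on hF = 6.631 gives T ≈ 349.3 K, at which ψ = 0.19.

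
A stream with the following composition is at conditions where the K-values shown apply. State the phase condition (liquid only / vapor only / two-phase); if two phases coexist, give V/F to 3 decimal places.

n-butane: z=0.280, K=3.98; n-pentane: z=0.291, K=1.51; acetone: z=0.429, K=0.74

vapor only

ΣzᵢKᵢ = 1.871; Σzᵢ/Kᵢ = 0.843.
Since Σzᵢ/Kᵢ < 1 the mixture is above its dew point — single vapor phase.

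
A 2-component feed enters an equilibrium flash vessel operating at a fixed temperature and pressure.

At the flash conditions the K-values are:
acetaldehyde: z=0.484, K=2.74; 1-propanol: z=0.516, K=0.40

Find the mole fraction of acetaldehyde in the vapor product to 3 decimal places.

y_acetaldehyde = 0.703

Newton–Raphson from ψ = 0.56:
  ψ = 0.560: g = -0.0397, g' = -0.797 → ψ = 0.510
Converged at ψ = 0.510.
Compositions from xᵢ = zᵢ/(1+ψ(Kᵢ−1)), yᵢ = Kᵢxᵢ:
  acetaldehyde: x = 0.256, y = 0.703
  1-propanol: x = 0.744, y = 0.297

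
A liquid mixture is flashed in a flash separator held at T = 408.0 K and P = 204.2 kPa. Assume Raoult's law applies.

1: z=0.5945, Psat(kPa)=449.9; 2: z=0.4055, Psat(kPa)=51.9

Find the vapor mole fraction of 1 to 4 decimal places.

Raoult's law: Kᵢ = Pᵢˢᵃᵗ/P = Pᵢˢᵃᵗ/204.2.
  K_1 = 449.9/204.2 = 2.203232, K_2 = 51.9/204.2 = 0.254163
Material balance + equilibrium reduce to Σ zᵢ(Kᵢ−1)/(1+V/F(Kᵢ−1)) = 0.
Feasibility: ΣzᵢKᵢ = 1.4129, Σzᵢ/Kᵢ = 1.8653 — both > 1, two phases present.
Binary case is linear: z₁(K₁−1)(1+V/F(K₂−1)) + z₂(K₂−1)(1+V/F(K₁−1)) = 0
⇒ V/F = [z₁(K₁−1)+z₂(K₂−1)] / [−(K₁−1)(K₂−1)] = 0.41288/0.89742 = 0.4601
Compositions from xᵢ = zᵢ/(1+V/F(Kᵢ−1)), yᵢ = Kᵢxᵢ:
  1: x = 0.3827, y = 0.8431
  2: x = 0.6173, y = 0.1569

y_1 = 0.8431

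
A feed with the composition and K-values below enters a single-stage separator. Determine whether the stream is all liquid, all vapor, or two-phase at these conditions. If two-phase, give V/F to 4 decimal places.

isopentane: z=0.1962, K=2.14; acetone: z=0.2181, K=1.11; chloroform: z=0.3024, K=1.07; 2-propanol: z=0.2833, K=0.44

two-phase, V/F = 0.3733

ΣzᵢKᵢ = 1.1102; Σzᵢ/Kᵢ = 1.2146.
Both exceed 1, so a two-phase solution exists.
Material balance + equilibrium reduce to Σ zᵢ(Kᵢ−1)/(1+ψ(Kᵢ−1)) = 0.
Iterate (Newton) starting at ψ = 0.5:
  ψ = 0.5000: g = -0.03469, g' = -0.2786 → ψ = 0.3755
  ψ = 0.3755: g = -0.00060, g' = -0.2713 → ψ = 0.3733
Converged at ψ = 0.3733.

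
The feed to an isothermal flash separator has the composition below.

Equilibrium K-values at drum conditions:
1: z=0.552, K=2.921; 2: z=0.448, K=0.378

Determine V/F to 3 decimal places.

Rachford–Rice: g(V/F) = Σ zᵢ(Kᵢ−1)/(1+V/F(Kᵢ−1)) = 0.
Feasibility: ΣzᵢKᵢ = 1.782, Σzᵢ/Kᵢ = 1.374 — both > 1, two phases present.
Binary case is linear: z₁(K₁−1)(1+V/F(K₂−1)) + z₂(K₂−1)(1+V/F(K₁−1)) = 0
⇒ V/F = [z₁(K₁−1)+z₂(K₂−1)] / [−(K₁−1)(K₂−1)] = 0.7817/1.1949 = 0.654

V/F = 0.654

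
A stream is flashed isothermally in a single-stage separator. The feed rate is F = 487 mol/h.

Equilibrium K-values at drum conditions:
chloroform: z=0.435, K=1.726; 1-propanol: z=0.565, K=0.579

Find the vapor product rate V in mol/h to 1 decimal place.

V = 124.2 mol/h

Rachford–Rice: g(ψ) = Σ zᵢ(Kᵢ−1)/(1+ψ(Kᵢ−1)) = 0.
Check two-phase: ΣzᵢKᵢ = 1.078 > 1 and Σzᵢ/Kᵢ = 1.228 > 1, so g(0) = 0.078 > 0 and g(1) = -0.228 < 0.
Newton–Raphson from ψ = 0.35:
  ψ = 0.350: g = -0.0271, g' = -0.284 → ψ = 0.254
  ψ = 0.254: g = 0.0002, g' = -0.289 → ψ = 0.255
Converged at ψ = 0.255.
Then V = ψ·F = 0.2550·487 = 124.2 mol/h and L = F − V = 362.8 mol/h.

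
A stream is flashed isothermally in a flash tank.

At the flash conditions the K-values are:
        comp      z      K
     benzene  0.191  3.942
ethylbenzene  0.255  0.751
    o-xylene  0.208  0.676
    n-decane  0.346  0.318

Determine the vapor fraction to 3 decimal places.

ψ = 0.141

Rachford–Rice: g(ψ) = Σ zᵢ(Kᵢ−1)/(1+ψ(Kᵢ−1)) = 0.
Check two-phase: ΣzᵢKᵢ = 1.195 > 1 and Σzᵢ/Kᵢ = 1.784 > 1, so g(0) = 0.195 > 0 and g(1) = -0.784 < 0.
Iterate (Newton) starting at ψ = 0.34:
  ψ = 0.340: g = -0.1714, g' = -0.732 → ψ = 0.106
  ψ = 0.106: g = 0.0390, g' = -1.188 → ψ = 0.139
  ψ = 0.139: g = 0.0020, g' = -1.071 → ψ = 0.141
Converged at ψ = 0.141.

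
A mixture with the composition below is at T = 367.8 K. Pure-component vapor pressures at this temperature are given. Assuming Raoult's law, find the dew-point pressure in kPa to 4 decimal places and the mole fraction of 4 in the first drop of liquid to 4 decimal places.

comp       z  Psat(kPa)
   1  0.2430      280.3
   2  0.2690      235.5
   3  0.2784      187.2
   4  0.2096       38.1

At the dew point ψ → 1, so Σzᵢ/Kᵢ = 1 with Kᵢ = Pᵢˢᵃᵗ/P ⇒ 1/P = Σzᵢ/Pᵢˢᵃᵗ.
1/P = 0.2430/280.3 + 0.2690/235.5 + 0.2784/187.2 + 0.2096/38.1 = 0.0089977 ⇒ P = 111.1399 kPa
xᵢ = zᵢP/Pᵢˢᵃᵗ ⇒ x_4 = 0.2096·111.1399/38.1 = 0.6114

Pdew = 111.1399 kPa, x_4 = 0.6114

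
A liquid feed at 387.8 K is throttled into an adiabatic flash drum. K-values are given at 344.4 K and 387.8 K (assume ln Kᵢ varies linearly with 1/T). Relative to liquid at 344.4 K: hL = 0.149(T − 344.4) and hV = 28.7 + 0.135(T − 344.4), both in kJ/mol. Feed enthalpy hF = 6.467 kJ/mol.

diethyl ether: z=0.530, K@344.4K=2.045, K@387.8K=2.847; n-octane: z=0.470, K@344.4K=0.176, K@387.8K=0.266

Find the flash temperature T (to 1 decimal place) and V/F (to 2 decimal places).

Adiabatic flash: solve Rachford–Rice at each trial T, then check hF = ψ·hV(T) + (1−ψ)·hL(T).
  T = 344.4 K: K = (2.045, 0.176), RR gives ψ = 0.193, H_out = 5.552 kJ/mol
  T = 387.8 K: K = (2.847, 0.266), RR gives ψ = 0.468, H_out = 19.603 kJ/mol
  T = 366.1 K: K = (2.437, 0.219), RR gives ψ = 0.352, H_out = 13.215 kJ/mol
  T = 355.2 K: K = (2.237, 0.197), RR gives ψ = 0.280, H_out = 9.606 kJ/mol
  T = 349.8 K: K = (2.140, 0.186), RR gives ψ = 0.239, H_out = 7.653 kJ/mol
  T = 347.1 K: K = (2.093, 0.181), RR gives ψ = 0.217, H_out = 6.624 kJ/mol
  T = 345.8 K: K = (2.070, 0.179), RR gives ψ = 0.206, H_out = 6.113 kJ/mol
Linear interpolation between T = 345.8 (H_out = 6.113) and T = 347.1 (H_out = 6.624) on hF = 6.467 gives T ≈ 346.7 K, at which ψ = 0.21.

T = 346.7 K, V/F = 0.21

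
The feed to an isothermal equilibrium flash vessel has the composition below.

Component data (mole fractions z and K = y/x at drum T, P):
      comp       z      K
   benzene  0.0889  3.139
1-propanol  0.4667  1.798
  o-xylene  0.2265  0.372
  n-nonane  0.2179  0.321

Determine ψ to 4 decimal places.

Newton iteration, ψ⁰ = 0.46:
  ψ = 0.4600: g = -0.04691, g' = -0.6515 → ψ = 0.3880
  ψ = 0.3880: g = -0.00065, g' = -0.6361 → ψ = 0.3870
Converged at ψ = 0.3870.

ψ = 0.3870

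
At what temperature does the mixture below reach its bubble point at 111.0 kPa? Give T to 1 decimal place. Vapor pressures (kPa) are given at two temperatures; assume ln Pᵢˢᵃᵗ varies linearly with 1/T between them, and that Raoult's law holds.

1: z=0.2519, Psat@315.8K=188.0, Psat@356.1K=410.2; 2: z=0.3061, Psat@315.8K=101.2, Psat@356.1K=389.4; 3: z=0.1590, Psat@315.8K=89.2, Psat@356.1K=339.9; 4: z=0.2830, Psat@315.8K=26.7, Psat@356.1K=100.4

T = 319.3 K

Bubble-point temperature: ΣzᵢPᵢˢᵃᵗ(T) = P. Interpolate ln Pᵢˢᵃᵗ = aᵢ + bᵢ/T.
  T = 315.8 K: ΣzᵢPᵢˢᵃᵗ = 100.07 kPa
  T = 356.1 K: ΣzᵢPᵢˢᵃᵗ = 304.98 kPa
  T = 336.0 K: ΣzᵢPᵢˢᵃᵗ = 179.19 kPa
  T = 325.9 K: ΣzᵢPᵢˢᵃᵗ = 134.76 kPa
  T = 320.9 K: ΣzᵢPᵢˢᵃᵗ = 116.49 kPa
  T = 318.4 K: ΣzᵢPᵢˢᵃᵗ = 108.17 kPa
Interpolating between 318.4 K and 320.9 K gives T ≈ 319.3 K.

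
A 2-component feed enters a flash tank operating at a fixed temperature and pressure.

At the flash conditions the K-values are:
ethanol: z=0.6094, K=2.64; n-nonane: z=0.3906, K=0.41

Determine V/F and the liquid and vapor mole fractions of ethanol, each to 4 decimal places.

V/F = 0.7947, x_ethanol = 0.2646, y_ethanol = 0.6985

Binary case is linear: z₁(K₁−1)(1+V/F(K₂−1)) + z₂(K₂−1)(1+V/F(K₁−1)) = 0
⇒ V/F = [z₁(K₁−1)+z₂(K₂−1)] / [−(K₁−1)(K₂−1)] = 0.76896/0.96760 = 0.7947
Compositions from xᵢ = zᵢ/(1+V/F(Kᵢ−1)), yᵢ = Kᵢxᵢ:
  ethanol: x = 0.2646, y = 0.6985
  n-nonane: x = 0.7354, y = 0.3015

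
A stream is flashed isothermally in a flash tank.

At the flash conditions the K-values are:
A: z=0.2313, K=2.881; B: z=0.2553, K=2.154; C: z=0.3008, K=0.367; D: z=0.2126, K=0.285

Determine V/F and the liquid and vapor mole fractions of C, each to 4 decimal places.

V/F = 0.3789, x_C = 0.3957, y_C = 0.1452

Material balance + equilibrium reduce to Σ zᵢ(Kᵢ−1)/(1+V/F(Kᵢ−1)) = 0.
Check two-phase: ΣzᵢKᵢ = 1.3873 > 1 and Σzᵢ/Kᵢ = 1.7644 > 1, so g(0) = 0.3873 > 0 and g(1) = -0.7644 < 0.
Iterate (Newton) starting at V/F = 0.44:
  V/F = 0.4400: g = -0.05224, g' = -0.8575 → V/F = 0.3791
  V/F = 0.3791: g = -0.00011, g' = -0.8566 → V/F = 0.3789
Converged at V/F = 0.3789.
Compositions from xᵢ = zᵢ/(1+V/F(Kᵢ−1)), yᵢ = Kᵢxᵢ:
  A: x = 0.1350, y = 0.3891
  B: x = 0.1776, y = 0.3826
  C: x = 0.3957, y = 0.1452
  D: x = 0.2916, y = 0.0831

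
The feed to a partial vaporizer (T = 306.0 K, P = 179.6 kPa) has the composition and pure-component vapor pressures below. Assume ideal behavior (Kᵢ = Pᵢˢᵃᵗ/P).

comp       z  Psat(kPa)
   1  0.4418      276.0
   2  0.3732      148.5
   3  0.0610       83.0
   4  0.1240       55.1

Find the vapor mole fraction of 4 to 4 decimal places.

y_4 = 0.0460

Raoult's law: Kᵢ = Pᵢˢᵃᵗ/P = Pᵢˢᵃᵗ/179.6.
  K_1 = 276.0/179.6 = 1.536748, K_2 = 148.5/179.6 = 0.826837, K_3 = 83.0/179.6 = 0.462138, K_4 = 55.1/179.6 = 0.306793
Rachford–Rice: g(ψ) = Σ zᵢ(Kᵢ−1)/(1+ψ(Kᵢ−1)) = 0.
Check two-phase: ΣzᵢKᵢ = 1.0537 > 1 and Σzᵢ/Kᵢ = 1.2750 > 1, so g(0) = 0.0537 > 0 and g(1) = -0.2750 < 0.
Newton iteration, ψ⁰ = 0.5:
  ψ = 0.5000: g = -0.06022, g' = -0.2651 → ψ = 0.2728
  ψ = 0.2728: g = -0.00545, g' = -0.2240 → ψ = 0.2485
  ψ = 0.2485: g = -0.00003, g' = -0.2218 → ψ = 0.2484
Converged at ψ = 0.2484.
Compositions from xᵢ = zᵢ/(1+ψ(Kᵢ−1)), yᵢ = Kᵢxᵢ:
  1: x = 0.3898, y = 0.5991
  2: x = 0.3900, y = 0.3224
  3: x = 0.0704, y = 0.0325
  4: x = 0.1498, y = 0.0460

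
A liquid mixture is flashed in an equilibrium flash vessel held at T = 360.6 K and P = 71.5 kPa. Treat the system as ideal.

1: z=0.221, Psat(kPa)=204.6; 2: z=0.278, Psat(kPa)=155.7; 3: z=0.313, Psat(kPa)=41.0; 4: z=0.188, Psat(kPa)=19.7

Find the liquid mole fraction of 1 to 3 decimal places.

x_1 = 0.109

Raoult's law: Kᵢ = Pᵢˢᵃᵗ/P = Pᵢˢᵃᵗ/71.5.
  K_1 = 204.6/71.5 = 2.86154, K_2 = 155.7/71.5 = 2.17762, K_3 = 41.0/71.5 = 0.57343, K_4 = 19.7/71.5 = 0.27552
Rachford–Rice: g(ψ) = Σ zᵢ(Kᵢ−1)/(1+ψ(Kᵢ−1)) = 0.
Feasibility: ΣzᵢKᵢ = 1.469, Σzᵢ/Kᵢ = 1.433 — both > 1, two phases present.
Iterate (Newton) starting at ψ = 0.5:
  ψ = 0.500: g = 0.0359, g' = -0.693 → ψ = 0.552
Converged at ψ = 0.552.
Compositions from xᵢ = zᵢ/(1+ψ(Kᵢ−1)), yᵢ = Kᵢxᵢ:
  1: x = 0.109, y = 0.312
  2: x = 0.169, y = 0.367
  3: x = 0.409, y = 0.235
  4: x = 0.313, y = 0.086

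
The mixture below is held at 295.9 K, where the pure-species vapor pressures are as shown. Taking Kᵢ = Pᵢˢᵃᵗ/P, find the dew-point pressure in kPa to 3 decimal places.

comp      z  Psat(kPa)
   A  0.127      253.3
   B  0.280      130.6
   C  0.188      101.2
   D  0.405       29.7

Pdew = 55.129 kPa

At the dew point ψ → 1, so Σzᵢ/Kᵢ = 1 with Kᵢ = Pᵢˢᵃᵗ/P ⇒ 1/P = Σzᵢ/Pᵢˢᵃᵗ.
1/P = 0.127/253.3 + 0.280/130.6 + 0.188/101.2 + 0.405/29.7 = 0.018139 ⇒ P = 55.129 kPa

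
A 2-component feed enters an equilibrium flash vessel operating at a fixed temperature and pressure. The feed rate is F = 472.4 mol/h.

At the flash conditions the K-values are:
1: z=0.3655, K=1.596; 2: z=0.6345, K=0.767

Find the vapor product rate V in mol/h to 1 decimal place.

V = 238.1 mol/h

Material balance + equilibrium reduce to Σ zᵢ(Kᵢ−1)/(1+V/F(Kᵢ−1)) = 0.
g(0) = ΣzᵢKᵢ − 1 = 0.0700 and g(1) = 1 − Σzᵢ/Kᵢ = -0.0563, so a root lies in (0, 1).
Binary case is linear: z₁(K₁−1)(1+V/F(K₂−1)) + z₂(K₂−1)(1+V/F(K₁−1)) = 0
⇒ V/F = [z₁(K₁−1)+z₂(K₂−1)] / [−(K₁−1)(K₂−1)] = 0.07000/0.13887 = 0.5041
Then V = V/F·F = 0.5041·472.4 = 238.1 mol/h and L = F − V = 234.3 mol/h.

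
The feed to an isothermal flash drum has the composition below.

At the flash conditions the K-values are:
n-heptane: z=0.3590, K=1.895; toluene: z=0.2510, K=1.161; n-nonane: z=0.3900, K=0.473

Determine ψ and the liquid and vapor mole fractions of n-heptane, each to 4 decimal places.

ψ = 0.4420, x_n-heptane = 0.2572, y_n-heptane = 0.4875

Rachford–Rice: g(ψ) = Σ zᵢ(Kᵢ−1)/(1+ψ(Kᵢ−1)) = 0.
Feasibility: ΣzᵢKᵢ = 1.1562, Σzᵢ/Kᵢ = 1.2302 — both > 1, two phases present.
Newton iteration, ψ⁰ = 0.5:
  ψ = 0.5000: g = -0.01969, g' = -0.3425 → ψ = 0.4425
  ψ = 0.4425: g = -0.00016, g' = -0.3374 → ψ = 0.4420
Converged at ψ = 0.4420.
Compositions from xᵢ = zᵢ/(1+ψ(Kᵢ−1)), yᵢ = Kᵢxᵢ:
  n-heptane: x = 0.2572, y = 0.4875
  toluene: x = 0.2343, y = 0.2720
  n-nonane: x = 0.5084, y = 0.2405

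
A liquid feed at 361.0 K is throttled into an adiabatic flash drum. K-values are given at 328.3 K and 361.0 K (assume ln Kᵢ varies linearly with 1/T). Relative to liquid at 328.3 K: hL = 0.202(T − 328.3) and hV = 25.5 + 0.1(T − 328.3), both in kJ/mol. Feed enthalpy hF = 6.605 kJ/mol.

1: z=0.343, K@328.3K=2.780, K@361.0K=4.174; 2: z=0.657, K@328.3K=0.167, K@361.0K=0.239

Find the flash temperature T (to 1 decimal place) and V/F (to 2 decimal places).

Adiabatic flash: solve Rachford–Rice at each trial T, then check hF = ψ·hV(T) + (1−ψ)·hL(T).
  T = 328.3 K: K = (2.780, 0.167), RR gives ψ = 0.043, H_out = 1.088 kJ/mol
  T = 361.0 K: K = (4.174, 0.239), RR gives ψ = 0.244, H_out = 12.008 kJ/mol
  T = 344.6 K: K = (3.437, 0.201), RR gives ψ = 0.160, H_out = 7.105 kJ/mol
  T = 336.5 K: K = (3.101, 0.184), RR gives ψ = 0.108, H_out = 4.311 kJ/mol
  T = 340.6 K: K = (3.269, 0.193), RR gives ψ = 0.135, H_out = 5.765 kJ/mol
  T = 342.6 K: K = (3.353, 0.197), RR gives ψ = 0.148, H_out = 6.444 kJ/mol
Linear interpolation between T = 342.6 (H_out = 6.444) and T = 344.6 (H_out = 7.105) on hF = 6.605 gives T ≈ 343.1 K, at which ψ = 0.15.

T = 343.1 K, V/F = 0.15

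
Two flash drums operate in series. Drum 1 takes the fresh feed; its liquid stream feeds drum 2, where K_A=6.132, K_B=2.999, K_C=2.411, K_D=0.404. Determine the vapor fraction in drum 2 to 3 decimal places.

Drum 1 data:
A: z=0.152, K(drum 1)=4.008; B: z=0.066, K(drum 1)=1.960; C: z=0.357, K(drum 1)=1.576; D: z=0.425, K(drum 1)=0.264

Drum 1:
Material balance + equilibrium reduce to Σ zᵢ(Kᵢ−1)/(1+ψ₁(Kᵢ−1)) = 0.
Feasibility: ΣzᵢKᵢ = 1.413, Σzᵢ/Kᵢ = 1.908 — both > 1, two phases present.
Newton iteration, ψ₁⁰ = 0.5:
  ψ₁ = 0.500: g = -0.1099, g' = -0.895 → ψ₁ = 0.377
  ψ₁ = 0.377: g = -0.0034, g' = -0.856 → ψ₁ = 0.373
Converged at ψ₁ = 0.373.
Drum-1 compositions:
  A: x = 0.072, y = 0.287
  B: x = 0.049, y = 0.095
  C: x = 0.294, y = 0.463
  D: x = 0.586, y = 0.155
Drum-2 feed = drum-1 liquid: z₂ = (0.0716, 0.0486, 0.2938, 0.5860).
Drum 2:
Rachford–Rice: g(ψ₂) = Σ zᵢ(Kᵢ−1)/(1+ψ₂(Kᵢ−1)) = 0.
Check two-phase: ΣzᵢKᵢ = 1.530 > 1 and Σzᵢ/Kᵢ = 1.600 > 1, so g(0) = 0.530 > 0 and g(1) = -0.600 < 0.
Newton iteration, ψ₂⁰ = 0.5:
  ψ₂ = 0.500: g = -0.1028, g' = -0.820 → ψ₂ = 0.375
  ψ₂ = 0.375: g = 0.0028, g' = -0.880 → ψ₂ = 0.378
Converged at ψ₂ = 0.378.
  A: x = 0.024, y = 0.149
  B: x = 0.028, y = 0.083
  C: x = 0.192, y = 0.462
  D: x = 0.756, y = 0.306

V/F (drum 2) = 0.378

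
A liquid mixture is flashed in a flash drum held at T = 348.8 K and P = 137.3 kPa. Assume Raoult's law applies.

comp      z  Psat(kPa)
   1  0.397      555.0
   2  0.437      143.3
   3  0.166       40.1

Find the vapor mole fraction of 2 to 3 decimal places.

Raoult's law: Kᵢ = Pᵢˢᵃᵗ/P = Pᵢˢᵃᵗ/137.3.
  K_1 = 555.0/137.3 = 4.04224, K_2 = 143.3/137.3 = 1.04370, K_3 = 40.1/137.3 = 0.29206
Rachford–Rice: g(ψ) = Σ zᵢ(Kᵢ−1)/(1+ψ(Kᵢ−1)) = 0.
Feasibility: ΣzᵢKᵢ = 2.109, Σzᵢ/Kᵢ = 1.085 — both > 1, two phases present.
Newton iteration, ψ⁰ = 0.5:
  ψ = 0.500: g = 0.3158, g' = -0.778 → ψ = 0.906
  ψ = 0.906: g = 0.0123, g' = -0.908 → ψ = 0.919
Converged at ψ = 0.919.
Compositions from xᵢ = zᵢ/(1+ψ(Kᵢ−1)), yᵢ = Kᵢxᵢ:
  1: x = 0.105, y = 0.423
  2: x = 0.420, y = 0.438
  3: x = 0.475, y = 0.139

y_2 = 0.438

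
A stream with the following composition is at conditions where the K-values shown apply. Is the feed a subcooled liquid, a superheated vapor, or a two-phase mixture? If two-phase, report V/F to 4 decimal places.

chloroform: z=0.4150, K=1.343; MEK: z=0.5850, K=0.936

superheated vapor

ΣzᵢKᵢ = 1.1049; Σzᵢ/Kᵢ = 0.9340.
Since Σzᵢ/Kᵢ < 1 the mixture is above its dew point — single vapor phase.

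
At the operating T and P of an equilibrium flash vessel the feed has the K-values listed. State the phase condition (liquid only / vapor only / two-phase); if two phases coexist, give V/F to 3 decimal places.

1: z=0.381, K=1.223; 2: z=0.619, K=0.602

ΣzᵢKᵢ = 0.839; Σzᵢ/Kᵢ = 1.340.
Since ΣzᵢKᵢ < 1 the mixture is below its bubble point — single liquid phase.

liquid only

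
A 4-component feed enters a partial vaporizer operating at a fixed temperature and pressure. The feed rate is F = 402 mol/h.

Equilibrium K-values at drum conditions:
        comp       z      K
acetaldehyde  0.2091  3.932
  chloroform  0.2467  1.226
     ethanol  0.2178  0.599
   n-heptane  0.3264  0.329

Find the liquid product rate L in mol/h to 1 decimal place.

L = 278.9 mol/h

Rachford–Rice: g(β) = Σ zᵢ(Kᵢ−1)/(1+β(Kᵢ−1)) = 0.
Feasibility: ΣzᵢKᵢ = 1.3625, Σzᵢ/Kᵢ = 1.6101 — both > 1, two phases present.
Newton iteration, β⁰ = 0.47:
  β = 0.4700: g = -0.11931, g' = -0.6949 → β = 0.2983
  β = 0.2983: g = 0.00625, g' = -0.7975 → β = 0.3061
  β = 0.3061: g = 0.00004, g' = -0.7885 → β = 0.3062
Converged at β = 0.3062.
Then V = β·F = 0.3062·402 = 123.1 mol/h and L = F − V = 278.9 mol/h.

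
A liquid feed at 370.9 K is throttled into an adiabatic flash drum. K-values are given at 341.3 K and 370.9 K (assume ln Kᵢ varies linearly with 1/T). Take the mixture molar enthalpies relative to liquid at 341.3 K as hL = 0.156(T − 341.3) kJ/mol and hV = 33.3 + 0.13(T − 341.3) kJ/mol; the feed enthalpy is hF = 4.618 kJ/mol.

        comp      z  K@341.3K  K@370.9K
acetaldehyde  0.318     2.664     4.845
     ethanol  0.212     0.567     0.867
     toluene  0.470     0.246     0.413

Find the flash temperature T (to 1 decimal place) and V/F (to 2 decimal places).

Adiabatic flash: solve Rachford–Rice at each trial T, then check hF = ψ·hV(T) + (1−ψ)·hL(T).
  T = 341.3 K: K = (2.664, 0.567, 0.246), RR gives ψ = 0.075, H_out = 2.496 kJ/mol
  T = 370.9 K: K = (4.845, 0.867, 0.413), RR gives ψ = 0.497, H_out = 20.797 kJ/mol
  T = 356.1 K: K = (3.638, 0.707, 0.322), RR gives ψ = 0.300, H_out = 12.194 kJ/mol
  T = 348.7 K: K = (3.123, 0.635, 0.282), RR gives ψ = 0.197, H_out = 7.670 kJ/mol
  T = 345.0 K: K = (2.887, 0.600, 0.264), RR gives ψ = 0.139, H_out = 5.197 kJ/mol
  T = 343.1 K: K = (2.771, 0.583, 0.255), RR gives ψ = 0.107, H_out = 3.844 kJ/mol
Linear interpolation between T = 343.1 (H_out = 3.844) and T = 345.0 (H_out = 5.197) on hF = 4.618 gives T ≈ 344.2 K, at which ψ = 0.13.

T = 344.2 K, V/F = 0.13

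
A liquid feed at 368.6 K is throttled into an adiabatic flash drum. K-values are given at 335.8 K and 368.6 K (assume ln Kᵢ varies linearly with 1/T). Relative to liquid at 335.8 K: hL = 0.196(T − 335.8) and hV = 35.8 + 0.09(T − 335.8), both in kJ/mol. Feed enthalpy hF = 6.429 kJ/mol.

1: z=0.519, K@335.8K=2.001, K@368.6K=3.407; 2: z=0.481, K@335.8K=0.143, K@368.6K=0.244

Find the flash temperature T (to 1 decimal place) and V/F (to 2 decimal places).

T = 338.2 K, V/F = 0.17

Adiabatic flash: solve Rachford–Rice at each trial T, then check hF = ψ·hV(T) + (1−ψ)·hL(T).
  T = 335.8 K: K = (2.001, 0.143), RR gives ψ = 0.125, H_out = 4.478 kJ/mol
  T = 368.6 K: K = (3.407, 0.244), RR gives ψ = 0.487, H_out = 22.160 kJ/mol
  T = 352.2 K: K = (2.644, 0.189), RR gives ψ = 0.347, H_out = 15.047 kJ/mol
  T = 344.0 K: K = (2.308, 0.165), RR gives ψ = 0.254, H_out = 10.470 kJ/mol
  T = 339.9 K: K = (2.151, 0.154), RR gives ψ = 0.195, H_out = 7.710 kJ/mol
  T = 337.9 K: K = (2.077, 0.148), RR gives ψ = 0.163, H_out = 6.202 kJ/mol
Linear interpolation between T = 337.9 (H_out = 6.202) and T = 339.9 (H_out = 7.710) on hF = 6.429 gives T ≈ 338.2 K, at which ψ = 0.17.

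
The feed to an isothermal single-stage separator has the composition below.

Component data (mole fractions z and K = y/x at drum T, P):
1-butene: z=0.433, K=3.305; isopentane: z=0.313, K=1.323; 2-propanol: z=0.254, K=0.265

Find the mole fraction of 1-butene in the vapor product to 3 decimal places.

y_1-butene = 0.511

Newton–Raphson from V/F = 0.59:
  V/F = 0.590: g = 0.1782, g' = -0.864 → V/F = 0.796
  V/F = 0.796: g = -0.0177, g' = -1.105 → V/F = 0.780
Converged at V/F = 0.780.
Compositions from xᵢ = zᵢ/(1+V/F(Kᵢ−1)), yᵢ = Kᵢxᵢ:
  1-butene: x = 0.155, y = 0.511
  isopentane: x = 0.250, y = 0.331
  2-propanol: x = 0.595, y = 0.158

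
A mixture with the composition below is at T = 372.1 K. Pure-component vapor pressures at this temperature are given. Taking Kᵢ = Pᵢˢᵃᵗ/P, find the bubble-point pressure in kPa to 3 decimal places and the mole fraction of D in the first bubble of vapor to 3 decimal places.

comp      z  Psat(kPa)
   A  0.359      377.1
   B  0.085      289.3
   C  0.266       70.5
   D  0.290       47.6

Pbub = 192.526 kPa, y_D = 0.072

At the bubble point ψ → 0, so ΣzᵢKᵢ = 1 with Kᵢ = Pᵢˢᵃᵗ/P ⇒ P = ΣzᵢPᵢˢᵃᵗ.
P = 0.359·377.1 + 0.085·289.3 + 0.266·70.5 + 0.290·47.6 = 192.526 kPa
yᵢ = zᵢPᵢˢᵃᵗ/P ⇒ y_D = 0.290·47.6/192.526 = 0.072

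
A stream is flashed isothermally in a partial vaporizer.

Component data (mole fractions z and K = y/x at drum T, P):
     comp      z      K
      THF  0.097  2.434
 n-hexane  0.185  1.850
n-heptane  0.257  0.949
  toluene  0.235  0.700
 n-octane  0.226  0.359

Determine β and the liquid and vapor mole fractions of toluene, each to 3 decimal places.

β = 0.168, x_toluene = 0.247, y_toluene = 0.173

Iterate (Newton) starting at β = 0.67:
  β = 0.670: g = -0.1846, g' = -0.425 → β = 0.236
  β = 0.236: g = -0.0249, g' = -0.358 → β = 0.166
  β = 0.166: g = 0.0005, g' = -0.373 → β = 0.168
Converged at β = 0.168.
Compositions from xᵢ = zᵢ/(1+β(Kᵢ−1)), yᵢ = Kᵢxᵢ:
  THF: x = 0.078, y = 0.190
  n-hexane: x = 0.162, y = 0.300
  n-heptane: x = 0.259, y = 0.246
  toluene: x = 0.247, y = 0.173
  n-octane: x = 0.253, y = 0.091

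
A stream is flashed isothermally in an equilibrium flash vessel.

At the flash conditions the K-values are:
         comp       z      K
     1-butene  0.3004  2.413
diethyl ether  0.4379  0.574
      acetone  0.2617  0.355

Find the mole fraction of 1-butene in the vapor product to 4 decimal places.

y_1-butene = 0.6391

Material balance + equilibrium reduce to Σ zᵢ(Kᵢ−1)/(1+β(Kᵢ−1)) = 0.
Check two-phase: ΣzᵢKᵢ = 1.0691 > 1 and Σzᵢ/Kᵢ = 1.6246 > 1, so g(0) = 0.0691 > 0 and g(1) = -0.6246 < 0.
Newton iteration, β⁰ = 0.5:
  β = 0.5000: g = -0.23745, g' = -0.5715 → β = 0.0845
  β = 0.0845: g = 0.00716, g' = -0.6860 → β = 0.0949
  β = 0.0949: g = 0.00005, g' = -0.6761 → β = 0.0950
Converged at β = 0.0950.
Compositions from xᵢ = zᵢ/(1+β(Kᵢ−1)), yᵢ = Kᵢxᵢ:
  1-butene: x = 0.2648, y = 0.6391
  diethyl ether: x = 0.4564, y = 0.2620
  acetone: x = 0.2788, y = 0.0990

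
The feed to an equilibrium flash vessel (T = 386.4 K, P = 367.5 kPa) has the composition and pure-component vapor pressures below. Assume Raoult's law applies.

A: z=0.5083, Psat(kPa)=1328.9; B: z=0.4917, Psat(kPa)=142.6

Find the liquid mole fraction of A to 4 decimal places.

Raoult's law: Kᵢ = Pᵢˢᵃᵗ/P = Pᵢˢᵃᵗ/367.5.
  K_A = 1328.9/367.5 = 3.616054, K_B = 142.6/367.5 = 0.388027
Material balance + equilibrium reduce to Σ zᵢ(Kᵢ−1)/(1+V/F(Kᵢ−1)) = 0.
g(0) = ΣzᵢKᵢ − 1 = 1.0288 and g(1) = 1 − Σzᵢ/Kᵢ = -0.4077, so a root lies in (0, 1).
Newton iteration, V/F⁰ = 0.5:
  V/F = 0.5000: g = 0.14256, g' = -1.0353 → V/F = 0.6377
  V/F = 0.6377: g = 0.00486, g' = -0.9839 → V/F = 0.6426
Converged at V/F = 0.6426.
Compositions from xᵢ = zᵢ/(1+V/F(Kᵢ−1)), yᵢ = Kᵢxᵢ:
  A: x = 0.1896, y = 0.6855
  B: x = 0.8104, y = 0.3145

x_A = 0.1896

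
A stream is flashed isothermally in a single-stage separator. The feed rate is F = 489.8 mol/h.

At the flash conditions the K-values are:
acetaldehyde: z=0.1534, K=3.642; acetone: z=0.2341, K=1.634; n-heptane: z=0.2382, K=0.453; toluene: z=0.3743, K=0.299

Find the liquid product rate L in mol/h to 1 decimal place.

Rachford–Rice: g(ψ) = Σ zᵢ(Kᵢ−1)/(1+ψ(Kᵢ−1)) = 0.
Feasibility: ΣzᵢKᵢ = 1.1610, Σzᵢ/Kᵢ = 1.9631 — both > 1, two phases present.
Newton iteration, ψ⁰ = 0.31:
  ψ = 0.3100: g = -0.14529, g' = -0.7929 → ψ = 0.1268
  ψ = 0.1268: g = 0.01300, g' = -0.9853 → ψ = 0.1400
  ψ = 0.1400: g = 0.00017, g' = -0.9598 → ψ = 0.1401
Converged at ψ = 0.1401.
Then V = ψ·F = 0.1401·489.8 = 68.6 mol/h and L = F − V = 421.2 mol/h.

L = 421.2 mol/h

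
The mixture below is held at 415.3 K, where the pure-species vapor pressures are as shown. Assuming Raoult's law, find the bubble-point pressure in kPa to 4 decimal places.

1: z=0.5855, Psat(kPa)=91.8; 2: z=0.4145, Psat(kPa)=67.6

Pbub = 81.7691 kPa

At the bubble point ψ → 0, so ΣzᵢKᵢ = 1 with Kᵢ = Pᵢˢᵃᵗ/P ⇒ P = ΣzᵢPᵢˢᵃᵗ.
P = 0.5855·91.8 + 0.4145·67.6 = 81.7691 kPa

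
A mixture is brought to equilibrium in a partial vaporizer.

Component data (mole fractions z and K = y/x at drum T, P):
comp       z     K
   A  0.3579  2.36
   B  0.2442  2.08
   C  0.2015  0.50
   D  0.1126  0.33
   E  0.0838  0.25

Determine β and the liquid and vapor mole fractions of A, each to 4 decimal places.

β = 0.6605, x_A = 0.1885, y_A = 0.4449

Let β = V/F and solve Σ zᵢ(Kᵢ−1)/(1+β(Kᵢ−1)) = 0.
Feasibility: ΣzᵢKᵢ = 1.5114, Σzᵢ/Kᵢ = 1.3485 — both > 1, two phases present.
Newton–Raphson from β = 0.5:
  β = 0.5000: g = 0.11265, g' = -0.6792 → β = 0.6659
  β = 0.6659: g = -0.00394, g' = -0.7447 → β = 0.6606
  β = 0.6606: g = -0.00001, g' = -0.7408 → β = 0.6605
Converged at β = 0.6605.
Compositions from xᵢ = zᵢ/(1+β(Kᵢ−1)), yᵢ = Kᵢxᵢ:
  A: x = 0.1885, y = 0.4449
  B: x = 0.1425, y = 0.2965
  C: x = 0.3009, y = 0.1504
  D: x = 0.2020, y = 0.0667
  E: x = 0.1661, y = 0.0415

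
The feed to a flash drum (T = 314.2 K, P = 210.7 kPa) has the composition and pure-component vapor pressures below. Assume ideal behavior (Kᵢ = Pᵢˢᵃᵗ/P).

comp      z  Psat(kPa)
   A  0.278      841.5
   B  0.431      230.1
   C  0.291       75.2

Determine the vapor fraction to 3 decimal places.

Raoult's law: Kᵢ = Pᵢˢᵃᵗ/P = Pᵢˢᵃᵗ/210.7.
  K_A = 841.5/210.7 = 3.99383, K_B = 230.1/210.7 = 1.09207, K_C = 75.2/210.7 = 0.35691
Rachford–Rice: g(ψ) = Σ zᵢ(Kᵢ−1)/(1+ψ(Kᵢ−1)) = 0.
Feasibility: ΣzᵢKᵢ = 1.685, Σzᵢ/Kᵢ = 1.280 — both > 1, two phases present.
Newton–Raphson from ψ = 0.5:
  ψ = 0.500: g = 0.0954, g' = -0.664 → ψ = 0.644
  ψ = 0.644: g = 0.0025, g' = -0.644 → ψ = 0.648
Converged at ψ = 0.648.

ψ = 0.648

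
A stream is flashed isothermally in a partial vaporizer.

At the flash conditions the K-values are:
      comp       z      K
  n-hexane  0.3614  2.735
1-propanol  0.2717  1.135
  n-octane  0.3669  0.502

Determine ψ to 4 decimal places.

ψ = 0.7819

Newton–Raphson from ψ = 0.5:
  ψ = 0.5000: g = 0.12682, g' = -0.4776 → ψ = 0.7655
  ψ = 0.7655: g = 0.00727, g' = -0.4424 → ψ = 0.7820
  ψ = 0.7820: g = -0.00001, g' = -0.4440 → ψ = 0.7819
Converged at ψ = 0.7819.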